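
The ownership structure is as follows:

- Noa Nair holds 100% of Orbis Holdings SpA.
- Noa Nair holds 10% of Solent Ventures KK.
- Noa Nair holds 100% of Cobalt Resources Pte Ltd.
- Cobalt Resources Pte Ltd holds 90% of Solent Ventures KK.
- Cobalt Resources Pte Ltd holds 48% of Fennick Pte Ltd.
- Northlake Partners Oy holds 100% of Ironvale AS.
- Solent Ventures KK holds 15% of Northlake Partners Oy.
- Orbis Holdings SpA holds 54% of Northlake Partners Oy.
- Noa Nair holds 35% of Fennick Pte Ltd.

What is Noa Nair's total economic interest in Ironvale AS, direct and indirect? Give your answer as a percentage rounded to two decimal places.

Noa reaches Ironvale along 3 paths.
Via Orbis → Northlake: 100% × 54% × 100% = 54%.
Via Solent → Northlake: 10% × 15% × 100% = 1.5%.
Via Cobalt → Solent → Northlake: 100% × 90% × 15% × 100% = 13.5%.
Total: 54% + 1.5% + 13.5% = 69%.
Rounded: 69.00%.

69.00%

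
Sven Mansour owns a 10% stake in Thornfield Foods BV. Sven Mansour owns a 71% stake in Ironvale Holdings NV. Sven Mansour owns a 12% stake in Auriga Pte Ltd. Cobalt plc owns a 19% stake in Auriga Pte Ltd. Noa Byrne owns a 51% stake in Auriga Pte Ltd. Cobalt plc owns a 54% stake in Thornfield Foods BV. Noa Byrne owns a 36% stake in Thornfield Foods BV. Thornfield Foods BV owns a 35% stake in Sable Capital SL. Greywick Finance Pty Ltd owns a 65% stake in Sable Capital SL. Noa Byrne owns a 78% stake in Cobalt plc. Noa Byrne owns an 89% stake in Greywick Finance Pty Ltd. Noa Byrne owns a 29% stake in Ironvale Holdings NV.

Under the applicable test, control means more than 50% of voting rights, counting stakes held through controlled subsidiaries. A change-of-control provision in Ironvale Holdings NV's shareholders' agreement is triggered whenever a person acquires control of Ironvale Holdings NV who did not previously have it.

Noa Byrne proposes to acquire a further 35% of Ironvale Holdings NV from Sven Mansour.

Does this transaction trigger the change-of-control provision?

The purchase adds only to Noa's holdings (Sven's stake shrinks), so Noa is the only person who could newly come to control Ironvale.
Noa holds 78% of Cobalt, so Noa controls Cobalt.
Noa and Cobalt together hold 51% + 19% = 70% of Auriga, so Noa controls Auriga.
Cobalt and Noa together hold 54% + 36% = 90% of Thornfield, so Noa controls Thornfield.
Noa holds 89% of Greywick, so Noa controls Greywick.
Thornfield and Greywick together hold 35% + 65% = 100% of Sable, so Noa controls Sable.
In Ironvale, Noa's side holds only 29%, not > 50%.
So before the transaction, Noa does not control Ironvale.
After the purchase, Noa's direct stake in Ironvale rises to 29% + 35% = 64%, and Sven's stake falls to 36%.
Noa holds 64% of Ironvale, so Noa controls Ironvale.
Noa did not control Ironvale before and does after, so the clause is triggered.

Yes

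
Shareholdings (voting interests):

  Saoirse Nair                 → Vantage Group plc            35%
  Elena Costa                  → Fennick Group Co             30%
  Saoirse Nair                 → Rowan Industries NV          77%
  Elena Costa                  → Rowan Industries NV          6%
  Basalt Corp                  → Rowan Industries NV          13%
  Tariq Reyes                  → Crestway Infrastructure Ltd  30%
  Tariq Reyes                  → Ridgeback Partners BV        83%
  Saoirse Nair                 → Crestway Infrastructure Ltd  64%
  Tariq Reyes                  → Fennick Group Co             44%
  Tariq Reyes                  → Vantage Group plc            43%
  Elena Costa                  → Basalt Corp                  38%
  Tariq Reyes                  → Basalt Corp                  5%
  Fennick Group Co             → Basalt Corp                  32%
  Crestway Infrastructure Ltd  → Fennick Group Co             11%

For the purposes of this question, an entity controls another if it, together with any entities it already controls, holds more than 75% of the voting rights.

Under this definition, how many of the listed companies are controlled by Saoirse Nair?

Saoirse holds 77% of Rowan, so Saoirse controls Rowan.
No other company's threshold is met.
Saoirse controls 1 company.

1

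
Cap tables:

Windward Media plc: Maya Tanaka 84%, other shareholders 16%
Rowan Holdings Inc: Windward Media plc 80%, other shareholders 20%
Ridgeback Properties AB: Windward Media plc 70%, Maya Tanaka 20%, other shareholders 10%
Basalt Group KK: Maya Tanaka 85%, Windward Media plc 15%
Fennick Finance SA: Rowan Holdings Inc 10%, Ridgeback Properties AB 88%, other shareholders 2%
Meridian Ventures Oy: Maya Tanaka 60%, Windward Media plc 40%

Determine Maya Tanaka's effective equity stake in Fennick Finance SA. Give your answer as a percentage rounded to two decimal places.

Maya reaches Fennick along 3 paths.
Via Windward → Rowan: 84% × 80% × 10% = 6.72%.
Via Windward → Ridgeback: 84% × 70% × 88% = 51.744%.
Via Ridgeback: 20% × 88% = 17.6%.
Total: 6.72% + 51.744% + 17.6% = 76.064%.
Rounded: 76.06%.

76.06%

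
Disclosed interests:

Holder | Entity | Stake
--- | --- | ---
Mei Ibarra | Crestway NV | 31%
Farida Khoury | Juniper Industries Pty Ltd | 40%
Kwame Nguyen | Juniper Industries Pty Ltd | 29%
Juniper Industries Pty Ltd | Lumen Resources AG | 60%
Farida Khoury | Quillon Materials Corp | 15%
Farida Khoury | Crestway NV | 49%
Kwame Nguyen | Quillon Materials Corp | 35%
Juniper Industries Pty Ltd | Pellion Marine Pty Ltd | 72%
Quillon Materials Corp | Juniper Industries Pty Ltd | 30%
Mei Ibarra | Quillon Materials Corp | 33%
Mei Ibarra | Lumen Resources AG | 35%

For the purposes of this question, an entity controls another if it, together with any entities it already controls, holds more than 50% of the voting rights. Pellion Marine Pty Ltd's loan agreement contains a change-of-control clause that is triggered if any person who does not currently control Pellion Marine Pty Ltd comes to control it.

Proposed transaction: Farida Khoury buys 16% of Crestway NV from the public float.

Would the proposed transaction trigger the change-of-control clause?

The purchase changes only Farida's holdings, so Farida is the only person who could newly come to control Pellion.
Farida's largest direct stake is 49% in Crestway, which does not meet the threshold, so Farida controls no company.
Neither Farida nor any entity Farida controls holds any voting interest in Pellion.
So before the transaction, Farida does not control Pellion.
After the purchase, Farida's direct stake in Crestway rises to 49% + 16% = 65%.
Farida holds 65% of Crestway, so Farida controls Crestway.
After the transaction, neither Farida nor any entity Farida controls holds a voting interest in Pellion, so Farida still does not control it.
No new person acquires control, so the clause is not triggered.

No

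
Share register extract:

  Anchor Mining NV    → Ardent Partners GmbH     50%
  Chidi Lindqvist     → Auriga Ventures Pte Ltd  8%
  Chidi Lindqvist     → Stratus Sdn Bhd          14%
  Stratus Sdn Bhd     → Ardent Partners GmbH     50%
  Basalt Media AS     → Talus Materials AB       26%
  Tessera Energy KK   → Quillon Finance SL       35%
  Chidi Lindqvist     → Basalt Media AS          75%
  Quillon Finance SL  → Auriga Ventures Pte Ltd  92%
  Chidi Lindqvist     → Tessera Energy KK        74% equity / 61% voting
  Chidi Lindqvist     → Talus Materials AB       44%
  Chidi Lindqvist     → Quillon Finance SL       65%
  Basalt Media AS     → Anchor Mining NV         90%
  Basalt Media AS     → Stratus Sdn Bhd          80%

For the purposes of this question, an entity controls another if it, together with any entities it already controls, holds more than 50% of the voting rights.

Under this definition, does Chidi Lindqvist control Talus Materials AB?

Chidi holds 75% of Basalt, so Chidi controls Basalt.
Basalt and Chidi together hold 26% + 44% = 70% of Talus, so Chidi controls Talus.

Yes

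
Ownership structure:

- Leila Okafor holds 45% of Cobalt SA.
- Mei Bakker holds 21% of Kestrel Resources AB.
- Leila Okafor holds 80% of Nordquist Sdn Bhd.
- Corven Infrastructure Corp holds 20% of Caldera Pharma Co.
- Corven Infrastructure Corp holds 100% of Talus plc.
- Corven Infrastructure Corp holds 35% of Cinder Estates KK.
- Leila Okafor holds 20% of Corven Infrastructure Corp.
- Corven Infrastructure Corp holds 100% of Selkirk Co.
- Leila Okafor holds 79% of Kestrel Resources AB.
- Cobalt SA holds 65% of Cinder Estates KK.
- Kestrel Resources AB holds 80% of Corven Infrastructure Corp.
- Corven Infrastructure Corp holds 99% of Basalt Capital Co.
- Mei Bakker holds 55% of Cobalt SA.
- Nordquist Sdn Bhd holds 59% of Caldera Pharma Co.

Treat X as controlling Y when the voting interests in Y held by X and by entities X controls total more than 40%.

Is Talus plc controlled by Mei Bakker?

No

Mei holds 55% of Cobalt, so Mei controls Cobalt.
Cobalt holds 65% of Cinder, so Mei controls Cinder.
Neither Mei nor any entity Mei controls holds any voting interest in Talus.
So Mei does not control Talus.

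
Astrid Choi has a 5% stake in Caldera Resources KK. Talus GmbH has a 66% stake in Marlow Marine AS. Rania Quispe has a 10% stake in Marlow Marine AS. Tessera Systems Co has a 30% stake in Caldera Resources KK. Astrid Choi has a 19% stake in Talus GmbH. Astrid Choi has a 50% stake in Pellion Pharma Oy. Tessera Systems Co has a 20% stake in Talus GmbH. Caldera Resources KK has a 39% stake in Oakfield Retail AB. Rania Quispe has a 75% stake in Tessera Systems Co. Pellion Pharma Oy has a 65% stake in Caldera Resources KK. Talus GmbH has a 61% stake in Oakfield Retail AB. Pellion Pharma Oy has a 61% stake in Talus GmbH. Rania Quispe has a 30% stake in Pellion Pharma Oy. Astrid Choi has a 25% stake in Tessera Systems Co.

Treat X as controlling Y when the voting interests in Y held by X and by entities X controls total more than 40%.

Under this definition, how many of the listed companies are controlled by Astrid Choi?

5

Astrid holds 50% of Pellion, so Astrid controls Pellion.
Pellion and Astrid together hold 65% + 5% = 70% of Caldera, so Astrid controls Caldera.
Astrid and Pellion together hold 19% + 61% = 80% of Talus, so Astrid controls Talus.
Talus holds 66% of Marlow, so Astrid controls Marlow.
Talus and Caldera together hold 61% + 39% = 100% of Oakfield, so Astrid controls Oakfield.
No other company's threshold is met.
Astrid controls 5 companies.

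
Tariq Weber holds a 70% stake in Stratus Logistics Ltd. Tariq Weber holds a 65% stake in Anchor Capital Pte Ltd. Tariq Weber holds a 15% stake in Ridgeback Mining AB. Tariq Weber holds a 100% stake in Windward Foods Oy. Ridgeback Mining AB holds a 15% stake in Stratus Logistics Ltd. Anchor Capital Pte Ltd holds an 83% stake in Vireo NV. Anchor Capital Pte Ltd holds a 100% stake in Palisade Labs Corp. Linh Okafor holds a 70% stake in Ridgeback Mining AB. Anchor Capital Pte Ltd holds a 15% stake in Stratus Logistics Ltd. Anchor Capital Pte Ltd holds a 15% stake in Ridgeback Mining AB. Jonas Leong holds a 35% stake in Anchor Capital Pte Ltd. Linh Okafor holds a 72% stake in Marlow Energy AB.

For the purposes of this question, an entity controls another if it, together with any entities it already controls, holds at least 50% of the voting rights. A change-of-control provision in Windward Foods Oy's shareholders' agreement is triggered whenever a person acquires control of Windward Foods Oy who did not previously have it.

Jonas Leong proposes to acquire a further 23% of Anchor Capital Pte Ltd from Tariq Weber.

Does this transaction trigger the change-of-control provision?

No

The purchase adds only to Jonas's holdings (Tariq's stake shrinks), so Jonas is the only person who could newly come to control Windward.
Jonas's largest direct stake is 35% in Anchor, which does not meet the threshold, so Jonas controls no company.
Neither Jonas nor any entity Jonas controls holds any voting interest in Windward.
So before the transaction, Jonas does not control Windward.
After the purchase, Jonas's direct stake in Anchor rises to 35% + 23% = 58%, and Tariq's stake falls to 42%.
Jonas holds 58% of Anchor, so Jonas controls Anchor.
Anchor holds 83% of Vireo, so Jonas controls Vireo.
Anchor holds 100% of Palisade, so Jonas controls Palisade.
After the transaction, neither Jonas nor any entity Jonas controls holds a voting interest in Windward, so Jonas still does not control it.
No new person acquires control, so the clause is not triggered.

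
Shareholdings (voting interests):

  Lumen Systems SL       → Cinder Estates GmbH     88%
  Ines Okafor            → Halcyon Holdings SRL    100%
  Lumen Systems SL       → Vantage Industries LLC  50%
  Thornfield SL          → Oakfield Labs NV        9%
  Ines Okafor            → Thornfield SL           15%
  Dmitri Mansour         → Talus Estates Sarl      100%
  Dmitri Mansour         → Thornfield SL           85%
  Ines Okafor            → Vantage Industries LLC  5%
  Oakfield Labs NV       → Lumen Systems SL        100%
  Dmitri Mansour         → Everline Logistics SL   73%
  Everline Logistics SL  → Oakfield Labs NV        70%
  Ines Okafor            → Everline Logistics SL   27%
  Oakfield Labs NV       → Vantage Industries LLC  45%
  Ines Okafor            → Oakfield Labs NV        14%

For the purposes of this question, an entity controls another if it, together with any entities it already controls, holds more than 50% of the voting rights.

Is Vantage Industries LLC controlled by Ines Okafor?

Ines holds 100% of Halcyon, so Ines controls Halcyon.
In Vantage, Ines's side holds only 5%, not > 50%.
So Ines does not control Vantage.

No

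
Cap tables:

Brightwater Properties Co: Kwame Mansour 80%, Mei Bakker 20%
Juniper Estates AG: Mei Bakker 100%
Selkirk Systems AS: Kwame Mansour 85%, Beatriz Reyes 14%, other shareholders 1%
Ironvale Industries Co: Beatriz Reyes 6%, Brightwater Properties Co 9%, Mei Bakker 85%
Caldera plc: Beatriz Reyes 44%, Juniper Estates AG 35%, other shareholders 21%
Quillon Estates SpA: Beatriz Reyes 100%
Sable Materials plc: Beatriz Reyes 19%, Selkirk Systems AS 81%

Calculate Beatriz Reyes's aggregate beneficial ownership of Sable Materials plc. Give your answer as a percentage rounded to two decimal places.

Beatriz reaches Sable along 2 paths.
Direct stake: 19% = 19%.
Via Selkirk: 14% × 81% = 11.34%.
Total: 19% + 11.34% = 30.34%.

30.34%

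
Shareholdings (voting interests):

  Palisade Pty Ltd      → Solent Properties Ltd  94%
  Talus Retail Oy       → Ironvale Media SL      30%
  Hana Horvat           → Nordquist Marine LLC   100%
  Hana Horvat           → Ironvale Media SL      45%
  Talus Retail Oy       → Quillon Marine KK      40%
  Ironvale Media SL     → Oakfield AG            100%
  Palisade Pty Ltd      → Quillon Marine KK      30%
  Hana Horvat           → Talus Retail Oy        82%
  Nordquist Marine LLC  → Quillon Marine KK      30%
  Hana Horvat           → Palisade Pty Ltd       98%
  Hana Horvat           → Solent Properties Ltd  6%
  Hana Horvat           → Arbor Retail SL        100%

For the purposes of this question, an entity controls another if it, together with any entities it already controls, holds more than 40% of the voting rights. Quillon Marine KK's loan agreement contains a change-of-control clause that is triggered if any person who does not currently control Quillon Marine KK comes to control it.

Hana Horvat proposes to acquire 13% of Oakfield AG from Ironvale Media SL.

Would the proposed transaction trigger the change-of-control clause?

The purchase adds only to Hana's holdings (Ironvale's stake shrinks), so Hana is the only person who could newly come to control Quillon.
Hana holds 98% of Palisade, so Hana controls Palisade.
Hana holds 82% of Talus, so Hana controls Talus.
Hana holds 100% of Nordquist, so Hana controls Nordquist.
Palisade and Nordquist and Talus together hold 30% + 30% + 40% = 100% of Quillon, so Hana controls Quillon.
So Hana already controls Quillon before the transaction.
After the purchase, Hana holds 13% of Oakfield directly, and Ironvale's stake falls to 87%.
Hana controlled Quillon already, so this is not a new person acquiring control; every other person's position is unchanged or reduced.
No new person acquires control, so the clause is not triggered.

No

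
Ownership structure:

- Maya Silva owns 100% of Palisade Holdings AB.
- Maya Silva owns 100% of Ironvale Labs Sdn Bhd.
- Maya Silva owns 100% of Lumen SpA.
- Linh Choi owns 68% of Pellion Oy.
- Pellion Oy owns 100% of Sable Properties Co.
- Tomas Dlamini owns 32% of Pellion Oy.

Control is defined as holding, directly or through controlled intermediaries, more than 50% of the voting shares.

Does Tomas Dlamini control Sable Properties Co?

Tomas's largest direct stake is 32% in Pellion, which does not meet the threshold, so Tomas controls no company.
Neither Tomas nor any entity Tomas controls holds any voting interest in Sable.
So Tomas does not control Sable.

No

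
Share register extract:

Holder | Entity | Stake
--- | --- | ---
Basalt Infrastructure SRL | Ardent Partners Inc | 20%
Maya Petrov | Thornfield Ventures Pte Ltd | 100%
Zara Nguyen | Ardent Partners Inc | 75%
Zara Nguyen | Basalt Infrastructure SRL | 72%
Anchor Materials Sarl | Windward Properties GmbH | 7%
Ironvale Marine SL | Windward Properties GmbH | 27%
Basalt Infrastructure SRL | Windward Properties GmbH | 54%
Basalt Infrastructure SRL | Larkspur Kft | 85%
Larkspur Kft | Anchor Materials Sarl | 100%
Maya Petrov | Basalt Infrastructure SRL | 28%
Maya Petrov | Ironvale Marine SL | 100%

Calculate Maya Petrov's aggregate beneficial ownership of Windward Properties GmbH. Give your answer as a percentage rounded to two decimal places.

43.79%

Maya reaches Windward along 3 paths.
Via Basalt: 28% × 54% = 15.12%.
Via Basalt → Larkspur → Anchor: 28% × 85% × 100% × 7% = 1.666%.
Via Ironvale: 100% × 27% = 27%.
Total: 15.12% + 1.666% + 27% = 43.786%.
Rounded: 43.79%.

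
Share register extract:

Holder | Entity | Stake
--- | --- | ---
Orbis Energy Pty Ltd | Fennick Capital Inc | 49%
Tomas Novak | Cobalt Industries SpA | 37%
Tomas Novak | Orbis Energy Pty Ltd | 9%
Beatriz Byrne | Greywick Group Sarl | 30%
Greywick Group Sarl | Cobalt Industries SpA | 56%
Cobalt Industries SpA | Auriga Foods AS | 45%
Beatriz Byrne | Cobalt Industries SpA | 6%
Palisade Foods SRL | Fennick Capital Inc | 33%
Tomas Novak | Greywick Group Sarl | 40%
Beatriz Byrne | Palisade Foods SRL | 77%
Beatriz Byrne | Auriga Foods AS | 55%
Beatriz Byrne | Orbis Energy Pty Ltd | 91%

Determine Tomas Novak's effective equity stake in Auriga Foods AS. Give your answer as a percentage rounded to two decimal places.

Tomas reaches Auriga along 2 paths.
Via Greywick → Cobalt: 40% × 56% × 45% = 10.08%.
Via Cobalt: 37% × 45% = 16.65%.
Total: 10.08% + 16.65% = 26.73%.

26.73%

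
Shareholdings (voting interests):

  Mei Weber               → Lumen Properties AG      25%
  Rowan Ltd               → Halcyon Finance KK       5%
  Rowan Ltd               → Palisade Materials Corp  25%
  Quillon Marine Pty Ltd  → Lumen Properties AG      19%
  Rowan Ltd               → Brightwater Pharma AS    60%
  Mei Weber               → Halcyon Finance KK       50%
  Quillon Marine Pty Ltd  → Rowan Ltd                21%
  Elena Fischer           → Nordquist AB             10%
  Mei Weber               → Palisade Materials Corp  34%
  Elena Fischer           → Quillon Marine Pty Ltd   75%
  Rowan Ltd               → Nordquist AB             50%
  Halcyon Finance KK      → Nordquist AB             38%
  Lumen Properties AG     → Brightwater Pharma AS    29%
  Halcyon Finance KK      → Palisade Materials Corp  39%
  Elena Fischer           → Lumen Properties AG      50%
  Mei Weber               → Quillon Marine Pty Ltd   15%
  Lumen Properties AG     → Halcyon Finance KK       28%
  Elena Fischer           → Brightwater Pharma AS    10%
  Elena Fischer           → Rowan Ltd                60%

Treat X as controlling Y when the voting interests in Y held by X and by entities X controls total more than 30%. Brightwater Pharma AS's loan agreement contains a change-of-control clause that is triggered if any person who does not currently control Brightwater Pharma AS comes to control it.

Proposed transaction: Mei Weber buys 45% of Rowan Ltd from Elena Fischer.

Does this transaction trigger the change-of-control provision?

Yes

The purchase adds only to Mei's holdings (Elena's stake shrinks), so Mei is the only person who could newly come to control Brightwater.
Mei holds 50% of Halcyon, so Mei controls Halcyon.
Mei and Halcyon together hold 34% + 39% = 73% of Palisade, so Mei controls Palisade.
Halcyon holds 38% of Nordquist, so Mei controls Nordquist.
Neither Mei nor any entity Mei controls holds any voting interest in Brightwater.
So before the transaction, Mei does not control Brightwater.
After the purchase, Mei holds 45% of Rowan directly, and Elena's stake falls to 15%.
Mei holds 45% of Rowan, so Mei controls Rowan.
Rowan holds 60% of Brightwater, so Mei controls Brightwater.
Mei did not control Brightwater before and does after, so the clause is triggered.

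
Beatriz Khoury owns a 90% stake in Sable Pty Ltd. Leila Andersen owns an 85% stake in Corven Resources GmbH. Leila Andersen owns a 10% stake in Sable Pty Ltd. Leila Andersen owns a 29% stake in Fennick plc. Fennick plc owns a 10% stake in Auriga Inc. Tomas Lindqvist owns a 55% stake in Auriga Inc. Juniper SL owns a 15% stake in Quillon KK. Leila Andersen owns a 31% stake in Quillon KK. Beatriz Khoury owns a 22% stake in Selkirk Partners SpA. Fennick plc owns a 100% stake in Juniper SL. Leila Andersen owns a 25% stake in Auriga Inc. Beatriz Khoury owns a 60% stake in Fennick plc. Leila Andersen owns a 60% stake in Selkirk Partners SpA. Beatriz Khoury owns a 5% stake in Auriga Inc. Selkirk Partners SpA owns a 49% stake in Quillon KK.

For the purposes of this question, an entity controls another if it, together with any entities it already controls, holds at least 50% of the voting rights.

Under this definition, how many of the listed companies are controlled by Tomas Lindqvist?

1

Tomas holds 55% of Auriga, so Tomas controls Auriga.
No other company's threshold is met.
Tomas controls 1 company.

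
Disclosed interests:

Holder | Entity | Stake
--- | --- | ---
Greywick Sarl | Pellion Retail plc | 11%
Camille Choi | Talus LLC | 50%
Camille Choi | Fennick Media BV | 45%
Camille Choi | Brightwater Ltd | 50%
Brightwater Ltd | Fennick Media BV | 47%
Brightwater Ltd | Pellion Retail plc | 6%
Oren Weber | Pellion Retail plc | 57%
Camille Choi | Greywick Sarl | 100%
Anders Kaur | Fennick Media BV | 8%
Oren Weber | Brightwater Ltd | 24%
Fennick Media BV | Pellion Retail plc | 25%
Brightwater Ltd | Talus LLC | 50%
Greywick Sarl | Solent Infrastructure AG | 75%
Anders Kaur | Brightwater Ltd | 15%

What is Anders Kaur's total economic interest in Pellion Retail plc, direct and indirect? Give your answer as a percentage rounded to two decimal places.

4.66%

Anders reaches Pellion along 3 paths.
Via Brightwater: 15% × 6% = 0.9%.
Via Fennick: 8% × 25% = 2%.
Via Brightwater → Fennick: 15% × 47% × 25% = 1.7625%.
Total: 0.9% + 2% + 1.7625% = 4.6625%.
Rounded: 4.66%.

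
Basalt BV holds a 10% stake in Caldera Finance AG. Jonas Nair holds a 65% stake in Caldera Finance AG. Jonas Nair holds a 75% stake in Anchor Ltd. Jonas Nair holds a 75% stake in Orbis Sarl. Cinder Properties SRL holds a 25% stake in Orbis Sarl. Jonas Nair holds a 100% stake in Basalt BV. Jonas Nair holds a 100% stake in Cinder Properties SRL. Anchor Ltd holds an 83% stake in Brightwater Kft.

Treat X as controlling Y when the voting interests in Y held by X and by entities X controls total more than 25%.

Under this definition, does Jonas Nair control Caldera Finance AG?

Jonas holds 100% of Basalt, so Jonas controls Basalt.
Jonas and Basalt together hold 65% + 10% = 75% of Caldera, so Jonas controls Caldera.

Yes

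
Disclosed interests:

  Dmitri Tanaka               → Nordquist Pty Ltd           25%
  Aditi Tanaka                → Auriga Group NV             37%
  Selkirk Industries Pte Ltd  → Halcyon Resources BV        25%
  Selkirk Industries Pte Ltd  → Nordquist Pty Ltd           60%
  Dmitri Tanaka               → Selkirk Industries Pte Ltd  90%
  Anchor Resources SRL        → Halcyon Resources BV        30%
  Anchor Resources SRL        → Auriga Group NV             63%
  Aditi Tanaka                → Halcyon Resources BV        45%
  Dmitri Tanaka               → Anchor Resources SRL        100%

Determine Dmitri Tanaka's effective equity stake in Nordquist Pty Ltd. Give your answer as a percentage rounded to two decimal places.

Dmitri reaches Nordquist along 2 paths.
Direct stake: 25% = 25%.
Via Selkirk: 90% × 60% = 54%.
Total: 25% + 54% = 79%.
Rounded: 79.00%.

79.00%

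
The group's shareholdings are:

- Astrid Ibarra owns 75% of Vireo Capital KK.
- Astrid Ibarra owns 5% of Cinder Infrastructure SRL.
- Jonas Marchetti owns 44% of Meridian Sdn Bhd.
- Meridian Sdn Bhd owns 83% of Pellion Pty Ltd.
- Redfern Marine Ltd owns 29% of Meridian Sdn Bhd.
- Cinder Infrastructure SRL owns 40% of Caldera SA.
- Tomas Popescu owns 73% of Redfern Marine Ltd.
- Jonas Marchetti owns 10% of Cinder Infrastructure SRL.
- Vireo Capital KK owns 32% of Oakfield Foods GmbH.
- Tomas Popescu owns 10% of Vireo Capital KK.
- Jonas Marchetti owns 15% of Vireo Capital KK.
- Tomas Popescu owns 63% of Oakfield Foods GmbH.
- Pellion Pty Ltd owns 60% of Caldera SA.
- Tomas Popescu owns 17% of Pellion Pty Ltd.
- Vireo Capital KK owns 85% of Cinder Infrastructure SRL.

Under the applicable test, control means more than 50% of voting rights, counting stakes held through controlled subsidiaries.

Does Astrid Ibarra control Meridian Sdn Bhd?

No

Astrid holds 75% of Vireo, so Astrid controls Vireo.
Vireo and Astrid together hold 85% + 5% = 90% of Cinder, so Astrid controls Cinder.
Neither Astrid nor any entity Astrid controls holds any voting interest in Meridian.
So Astrid does not control Meridian.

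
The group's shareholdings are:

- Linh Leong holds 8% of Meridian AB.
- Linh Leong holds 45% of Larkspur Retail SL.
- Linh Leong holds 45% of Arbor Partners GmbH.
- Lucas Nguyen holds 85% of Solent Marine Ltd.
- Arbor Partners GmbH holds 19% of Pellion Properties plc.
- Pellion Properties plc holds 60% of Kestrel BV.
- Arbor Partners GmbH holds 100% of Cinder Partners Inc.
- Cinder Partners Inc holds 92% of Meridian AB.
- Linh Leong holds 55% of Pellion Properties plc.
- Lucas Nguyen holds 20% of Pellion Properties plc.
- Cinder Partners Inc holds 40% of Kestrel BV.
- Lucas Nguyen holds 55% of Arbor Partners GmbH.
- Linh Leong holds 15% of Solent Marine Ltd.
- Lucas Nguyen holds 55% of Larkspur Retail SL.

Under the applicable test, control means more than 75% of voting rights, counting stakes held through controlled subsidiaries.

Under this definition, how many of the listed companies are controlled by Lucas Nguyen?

Lucas holds 85% of Solent, so Lucas controls Solent.
No other company's threshold is met.
Lucas controls 1 company.

1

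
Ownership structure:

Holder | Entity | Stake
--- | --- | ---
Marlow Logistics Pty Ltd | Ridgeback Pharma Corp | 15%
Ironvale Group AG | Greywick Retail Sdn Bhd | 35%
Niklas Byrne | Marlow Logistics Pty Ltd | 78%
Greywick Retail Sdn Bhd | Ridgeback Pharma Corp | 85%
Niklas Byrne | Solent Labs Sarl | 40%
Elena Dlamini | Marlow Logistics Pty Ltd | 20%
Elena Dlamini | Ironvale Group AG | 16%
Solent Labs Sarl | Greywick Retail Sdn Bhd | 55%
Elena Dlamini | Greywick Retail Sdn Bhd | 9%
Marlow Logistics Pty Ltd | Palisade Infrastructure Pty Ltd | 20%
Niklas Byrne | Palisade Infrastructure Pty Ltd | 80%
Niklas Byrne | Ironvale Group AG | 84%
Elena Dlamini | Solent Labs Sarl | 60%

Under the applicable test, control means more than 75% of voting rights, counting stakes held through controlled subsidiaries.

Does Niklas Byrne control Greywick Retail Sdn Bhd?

No

Niklas holds 78% of Marlow, so Niklas controls Marlow.
Niklas holds 84% of Ironvale, so Niklas controls Ironvale.
Marlow and Niklas together hold 20% + 80% = 100% of Palisade, so Niklas controls Palisade.
In Greywick, Niklas's side holds only 35%, not > 75%.
So Niklas does not control Greywick.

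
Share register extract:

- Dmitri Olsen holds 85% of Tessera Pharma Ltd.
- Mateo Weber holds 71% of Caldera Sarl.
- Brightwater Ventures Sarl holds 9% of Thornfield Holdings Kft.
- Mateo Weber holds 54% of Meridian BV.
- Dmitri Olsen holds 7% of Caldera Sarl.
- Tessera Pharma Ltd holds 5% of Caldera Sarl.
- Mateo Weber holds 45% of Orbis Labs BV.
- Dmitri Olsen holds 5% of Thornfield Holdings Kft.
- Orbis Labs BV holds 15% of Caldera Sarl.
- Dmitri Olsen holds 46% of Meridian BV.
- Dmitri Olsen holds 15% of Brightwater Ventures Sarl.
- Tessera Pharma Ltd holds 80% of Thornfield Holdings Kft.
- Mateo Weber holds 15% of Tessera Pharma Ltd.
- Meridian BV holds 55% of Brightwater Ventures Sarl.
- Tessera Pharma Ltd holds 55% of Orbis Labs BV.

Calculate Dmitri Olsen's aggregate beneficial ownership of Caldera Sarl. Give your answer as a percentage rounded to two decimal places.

18.26%

Dmitri reaches Caldera along 3 paths.
Direct stake: 7% = 7%.
Via Tessera → Orbis: 85% × 55% × 15% = 7.0125%.
Via Tessera: 85% × 5% = 4.25%.
Total: 7% + 7.0125% + 4.25% = 18.2625%.
Rounded: 18.26%.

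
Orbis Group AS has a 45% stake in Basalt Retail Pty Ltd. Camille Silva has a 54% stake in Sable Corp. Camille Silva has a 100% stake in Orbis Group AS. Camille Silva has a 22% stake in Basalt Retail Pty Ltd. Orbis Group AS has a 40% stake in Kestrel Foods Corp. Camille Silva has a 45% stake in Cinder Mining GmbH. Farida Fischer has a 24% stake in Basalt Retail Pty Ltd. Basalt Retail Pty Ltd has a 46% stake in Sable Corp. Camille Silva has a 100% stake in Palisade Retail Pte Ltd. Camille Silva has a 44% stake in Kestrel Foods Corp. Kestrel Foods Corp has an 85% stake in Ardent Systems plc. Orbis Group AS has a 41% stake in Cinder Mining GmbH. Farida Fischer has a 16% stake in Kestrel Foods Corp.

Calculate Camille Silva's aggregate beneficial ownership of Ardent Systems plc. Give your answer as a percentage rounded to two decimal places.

71.40%

Camille reaches Ardent along 2 paths.
Via Kestrel: 44% × 85% = 37.4%.
Via Orbis → Kestrel: 100% × 40% × 85% = 34%.
Total: 37.4% + 34% = 71.4%.
Rounded: 71.40%.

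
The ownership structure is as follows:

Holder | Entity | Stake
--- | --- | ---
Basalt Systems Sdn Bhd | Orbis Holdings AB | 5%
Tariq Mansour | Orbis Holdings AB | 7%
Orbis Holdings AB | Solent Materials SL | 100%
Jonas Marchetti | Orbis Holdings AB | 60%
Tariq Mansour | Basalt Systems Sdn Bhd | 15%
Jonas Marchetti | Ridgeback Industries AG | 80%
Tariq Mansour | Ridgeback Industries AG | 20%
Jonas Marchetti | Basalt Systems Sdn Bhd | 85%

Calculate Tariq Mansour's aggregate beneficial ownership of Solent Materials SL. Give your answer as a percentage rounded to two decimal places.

Tariq reaches Solent along 2 paths.
Via Basalt → Orbis: 15% × 5% × 100% = 0.75%.
Via Orbis: 7% × 100% = 7%.
Total: 0.75% + 7% = 7.75%.

7.75%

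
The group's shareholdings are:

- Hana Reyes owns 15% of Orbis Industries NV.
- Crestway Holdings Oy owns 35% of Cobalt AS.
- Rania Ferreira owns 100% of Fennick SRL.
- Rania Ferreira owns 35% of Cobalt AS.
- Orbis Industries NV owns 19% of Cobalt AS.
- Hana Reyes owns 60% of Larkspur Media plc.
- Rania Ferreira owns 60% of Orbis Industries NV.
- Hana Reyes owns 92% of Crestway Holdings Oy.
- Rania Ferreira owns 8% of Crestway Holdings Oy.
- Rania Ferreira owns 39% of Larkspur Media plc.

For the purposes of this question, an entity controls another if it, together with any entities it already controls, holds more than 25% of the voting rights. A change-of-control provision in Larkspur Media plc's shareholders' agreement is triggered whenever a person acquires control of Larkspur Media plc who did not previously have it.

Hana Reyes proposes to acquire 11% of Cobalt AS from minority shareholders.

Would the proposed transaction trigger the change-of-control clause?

The purchase changes only Hana's holdings, so Hana is the only person who could newly come to control Larkspur.
Hana holds 60% of Larkspur, so Hana controls Larkspur.
So Hana already controls Larkspur before the transaction.
After the purchase, Hana holds 11% of Cobalt directly.
Hana controlled Larkspur already, so this is not a new person acquiring control; every other person's position is unchanged or reduced.
No new person acquires control, so the clause is not triggered.

No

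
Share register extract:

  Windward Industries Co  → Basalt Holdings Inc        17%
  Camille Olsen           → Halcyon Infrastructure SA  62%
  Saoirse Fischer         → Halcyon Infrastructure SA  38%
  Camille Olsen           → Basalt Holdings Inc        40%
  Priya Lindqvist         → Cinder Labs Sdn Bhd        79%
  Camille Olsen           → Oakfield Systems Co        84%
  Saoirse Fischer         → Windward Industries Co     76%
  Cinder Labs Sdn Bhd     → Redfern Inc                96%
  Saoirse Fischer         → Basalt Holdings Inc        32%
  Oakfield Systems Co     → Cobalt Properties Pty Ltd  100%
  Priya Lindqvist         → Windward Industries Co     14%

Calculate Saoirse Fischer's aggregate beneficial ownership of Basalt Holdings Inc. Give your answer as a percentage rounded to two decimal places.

Saoirse reaches Basalt along 2 paths.
Direct stake: 32% = 32%.
Via Windward: 76% × 17% = 12.92%.
Total: 32% + 12.92% = 44.92%.

44.92%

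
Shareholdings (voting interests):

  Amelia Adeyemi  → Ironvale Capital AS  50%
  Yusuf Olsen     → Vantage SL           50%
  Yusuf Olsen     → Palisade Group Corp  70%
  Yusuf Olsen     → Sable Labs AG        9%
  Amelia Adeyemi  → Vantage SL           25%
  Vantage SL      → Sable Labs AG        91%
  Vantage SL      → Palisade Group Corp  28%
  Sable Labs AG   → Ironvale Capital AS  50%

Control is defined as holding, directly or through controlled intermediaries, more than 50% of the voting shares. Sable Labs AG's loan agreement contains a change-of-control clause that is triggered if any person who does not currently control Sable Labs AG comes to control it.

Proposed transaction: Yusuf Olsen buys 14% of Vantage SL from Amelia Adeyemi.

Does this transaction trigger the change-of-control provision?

Yes

The purchase adds only to Yusuf's holdings (Amelia's stake shrinks), so Yusuf is the only person who could newly come to control Sable.
Yusuf holds 70% of Palisade, so Yusuf controls Palisade.
In Sable, Yusuf's side holds only 9%, not > 50%.
So before the transaction, Yusuf does not control Sable.
After the purchase, Yusuf's direct stake in Vantage rises to 50% + 14% = 64%, and Amelia's stake falls to 11%.
Yusuf holds 64% of Vantage, so Yusuf controls Vantage.
Yusuf and Vantage together hold 9% + 91% = 100% of Sable, so Yusuf controls Sable.
Yusuf did not control Sable before and does after, so the clause is triggered.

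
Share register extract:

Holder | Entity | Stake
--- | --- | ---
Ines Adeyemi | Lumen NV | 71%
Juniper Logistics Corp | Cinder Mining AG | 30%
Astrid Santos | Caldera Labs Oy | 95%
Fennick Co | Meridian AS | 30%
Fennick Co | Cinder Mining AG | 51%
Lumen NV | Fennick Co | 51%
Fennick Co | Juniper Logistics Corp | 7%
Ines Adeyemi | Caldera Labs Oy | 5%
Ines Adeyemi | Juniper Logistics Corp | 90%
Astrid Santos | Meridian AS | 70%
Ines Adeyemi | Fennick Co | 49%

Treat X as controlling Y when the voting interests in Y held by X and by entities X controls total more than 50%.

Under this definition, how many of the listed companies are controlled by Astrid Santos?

Astrid holds 95% of Caldera, so Astrid controls Caldera.
Astrid holds 70% of Meridian, so Astrid controls Meridian.
No other company's threshold is met.
Astrid controls 2 companies.

2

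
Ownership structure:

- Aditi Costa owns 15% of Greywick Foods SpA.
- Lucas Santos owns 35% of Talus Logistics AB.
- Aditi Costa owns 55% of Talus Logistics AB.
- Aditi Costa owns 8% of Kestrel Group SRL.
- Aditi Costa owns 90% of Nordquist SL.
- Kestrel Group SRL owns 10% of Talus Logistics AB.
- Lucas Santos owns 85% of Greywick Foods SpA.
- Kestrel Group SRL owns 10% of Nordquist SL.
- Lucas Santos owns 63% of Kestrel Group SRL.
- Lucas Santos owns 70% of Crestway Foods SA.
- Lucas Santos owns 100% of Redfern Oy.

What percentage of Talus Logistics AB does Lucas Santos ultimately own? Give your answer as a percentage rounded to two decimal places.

Lucas reaches Talus along 2 paths.
Via Kestrel: 63% × 10% = 6.3%.
Direct stake: 35% = 35%.
Total: 6.3% + 35% = 41.3%.
Rounded: 41.30%.

41.30%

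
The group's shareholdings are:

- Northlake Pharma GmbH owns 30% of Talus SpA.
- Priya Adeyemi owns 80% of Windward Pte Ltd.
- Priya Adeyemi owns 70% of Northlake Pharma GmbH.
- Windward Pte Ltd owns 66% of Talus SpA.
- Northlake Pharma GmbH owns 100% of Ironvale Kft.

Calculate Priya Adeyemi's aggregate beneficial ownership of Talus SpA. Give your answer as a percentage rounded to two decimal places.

73.80%

Priya reaches Talus along 2 paths.
Via Northlake: 70% × 30% = 21%.
Via Windward: 80% × 66% = 52.8%.
Total: 21% + 52.8% = 73.8%.
Rounded: 73.80%.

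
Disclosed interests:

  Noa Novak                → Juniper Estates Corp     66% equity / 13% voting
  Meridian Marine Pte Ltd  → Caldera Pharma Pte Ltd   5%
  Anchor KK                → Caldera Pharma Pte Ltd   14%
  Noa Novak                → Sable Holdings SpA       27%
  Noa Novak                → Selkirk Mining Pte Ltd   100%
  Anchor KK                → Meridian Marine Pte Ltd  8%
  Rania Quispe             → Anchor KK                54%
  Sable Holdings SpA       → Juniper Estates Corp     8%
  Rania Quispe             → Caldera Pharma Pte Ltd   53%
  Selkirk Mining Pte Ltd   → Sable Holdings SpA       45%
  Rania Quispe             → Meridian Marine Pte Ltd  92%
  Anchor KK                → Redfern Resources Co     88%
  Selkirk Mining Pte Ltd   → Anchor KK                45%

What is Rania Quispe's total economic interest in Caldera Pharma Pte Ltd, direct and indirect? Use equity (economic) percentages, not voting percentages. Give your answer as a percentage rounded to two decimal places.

65.38%

Rania reaches Caldera along 4 paths.
Via Anchor: 54% × 14% = 7.56%.
Via Anchor → Meridian: 54% × 8% × 5% = 0.216%.
Via Meridian: 92% × 5% = 4.6%.
Direct stake: 53% = 53%.
Total: 7.56% + 0.216% + 4.6% + 53% = 65.376%.
Rounded: 65.38%.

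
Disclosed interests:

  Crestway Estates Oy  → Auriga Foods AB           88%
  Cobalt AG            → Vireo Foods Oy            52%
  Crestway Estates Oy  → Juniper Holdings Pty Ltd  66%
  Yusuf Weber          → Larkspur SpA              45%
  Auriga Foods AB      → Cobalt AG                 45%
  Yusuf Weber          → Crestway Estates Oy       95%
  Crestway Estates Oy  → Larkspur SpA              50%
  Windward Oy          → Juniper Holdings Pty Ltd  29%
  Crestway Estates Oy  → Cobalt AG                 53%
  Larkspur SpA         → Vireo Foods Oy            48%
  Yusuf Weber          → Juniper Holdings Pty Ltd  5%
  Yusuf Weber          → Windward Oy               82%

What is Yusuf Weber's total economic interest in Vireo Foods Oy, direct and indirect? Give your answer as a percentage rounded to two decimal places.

Yusuf reaches Vireo along 4 paths.
Via Larkspur: 45% × 48% = 21.6%.
Via Crestway → Larkspur: 95% × 50% × 48% = 22.8%.
Via Crestway → Cobalt: 95% × 53% × 52% = 26.182%.
Via Crestway → Auriga → Cobalt: 95% × 88% × 45% × 52% = 19.5624%.
Total: 21.6% + 22.8% + 26.182% + 19.5624% = 90.1444%.
Rounded: 90.14%.

90.14%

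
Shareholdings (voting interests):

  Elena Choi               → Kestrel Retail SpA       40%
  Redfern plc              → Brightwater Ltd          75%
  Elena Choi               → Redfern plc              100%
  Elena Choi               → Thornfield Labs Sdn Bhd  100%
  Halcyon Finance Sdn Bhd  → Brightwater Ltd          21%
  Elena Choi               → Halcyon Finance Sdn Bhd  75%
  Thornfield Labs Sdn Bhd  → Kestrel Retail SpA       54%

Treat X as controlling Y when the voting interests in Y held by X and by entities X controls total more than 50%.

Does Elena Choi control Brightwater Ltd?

Yes

Elena holds 100% of Redfern, so Elena controls Redfern.
Elena holds 75% of Halcyon, so Elena controls Halcyon.
Redfern and Halcyon together hold 75% + 21% = 96% of Brightwater, so Elena controls Brightwater.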